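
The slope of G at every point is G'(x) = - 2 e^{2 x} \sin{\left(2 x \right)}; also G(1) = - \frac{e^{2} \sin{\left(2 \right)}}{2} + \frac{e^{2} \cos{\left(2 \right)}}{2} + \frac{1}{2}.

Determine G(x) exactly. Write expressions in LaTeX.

Any candidate G(x) must reproduce the stated G'(x) exactly.
A general antiderivative is - \frac{e^{2 x} \sin{\left(2 x \right)}}{2} + \frac{e^{2 x} \cos{\left(2 x \right)}}{2} + C.
The condition gives C = - \frac{e^{2} \sin{\left(2 \right)}}{2} + \frac{e^{2} \cos{\left(2 \right)}}{2} + \frac{1}{2} - (- \frac{e^{2} \sin{\left(2 \right)}}{2} + \frac{e^{2} \cos{\left(2 \right)}}{2}) = \frac{1}{2}.
So G(x) = - \frac{e^{2 x} \sin{\left(2 x \right)}}{2} + \frac{e^{2 x} \cos{\left(2 x \right)}}{2} + \frac{1}{2}.
Check: d/dx[- \frac{e^{2 x} \sin{\left(2 x \right)}}{2} + \frac{e^{2 x} \cos{\left(2 x \right)}}{2} + \frac{1}{2}] = - 2 e^{2 x} \sin{\left(2 x \right)} = G'(x).

G(x) = - \frac{e^{2 x} \sin{\left(2 x \right)}}{2} + \frac{e^{2 x} \cos{\left(2 x \right)}}{2} + \frac{1}{2}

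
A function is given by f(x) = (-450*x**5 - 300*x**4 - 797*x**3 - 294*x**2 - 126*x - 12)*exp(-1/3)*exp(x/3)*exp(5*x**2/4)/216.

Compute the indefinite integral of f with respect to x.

F(x) = -5*x**4*exp(-1/3)*exp(x/3)*exp(5*x**2/4)/6 - 4*x**3*exp(-1/3)*exp(x/3)*exp(5*x**2/4)/9 - x**2*exp(-1/3)*exp(x/3)*exp(5*x**2/4)/12 - exp(-1/3)*exp(x/3)*exp(5*x**2/4)/6 + C

Recognize the product-rule pattern: f = u'v + uv' with u = -5*x**4/6 - 4*x**3/9 - x**2/12 - 1/6, v = exp(5*x**2/4 + x/3 - 1/3), so integration by parts undoes it.
Check: d/dx[-5*x**4*exp(-1/3)*exp(x/3)*exp(5*x**2/4)/6 - 4*x**3*exp(-1/3)*exp(x/3)*exp(5*x**2/4)/9 - x**2*exp(-1/3)*exp(x/3)*exp(5*x**2/4)/12 - exp(-1/3)*exp(x/3)*exp(5*x**2/4)/6] = (-450*x**5*exp(x/3)*exp(5*x**2/4) - 300*x**4*exp(x/3)*exp(5*x**2/4) - 797*x**3*exp(x/3)*exp(5*x**2/4) - 294*x**2*exp(x/3)*exp(5*x**2/4) - 126*x*exp(x/3)*exp(5*x**2/4) - 12*exp(x/3)*exp(5*x**2/4))*exp(-1/3)/216, which equals f(x).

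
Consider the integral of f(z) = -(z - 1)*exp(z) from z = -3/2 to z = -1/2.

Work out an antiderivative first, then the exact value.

f has the shape u'v + uv' for u = 2 - z and v = exp(z) — it is the derivative of the product u*v.
F(z) = -z*exp(z) + 2*exp(z) is an antiderivative of f.
Check: d/dz[-z*exp(z) + 2*exp(z)] = -z*exp(z) + exp(z), which equals f(z).
F(-1/2) = 5*exp(-1/2)/2; F(-3/2) = 7*exp(-3/2)/2.
Integral = F(-1/2) - F(-3/2) = -7*exp(-3/2)/2 + 5*exp(-1/2)/2.

Antiderivative: F(z) = -z*exp(z) + 2*exp(z); value = -7*exp(-3/2)/2 + 5*exp(-1/2)/2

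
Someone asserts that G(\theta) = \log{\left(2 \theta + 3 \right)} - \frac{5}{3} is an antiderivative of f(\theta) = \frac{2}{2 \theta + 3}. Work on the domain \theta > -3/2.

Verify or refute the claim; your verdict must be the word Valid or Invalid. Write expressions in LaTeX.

d/d\theta[G] = \frac{2}{2 \theta + 3}
This equals f(\theta) exactly, so the claim holds.

Valid: G'(\theta) = f(\theta).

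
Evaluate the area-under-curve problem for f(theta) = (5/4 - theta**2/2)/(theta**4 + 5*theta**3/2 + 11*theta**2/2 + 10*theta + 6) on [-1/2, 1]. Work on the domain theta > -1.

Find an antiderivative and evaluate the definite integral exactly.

Antiderivative: F(theta) = 3*log(theta + 1)/10 - log(theta + 3/2)/25 - 13*log(theta**2 + 4)/100 - 13*atan(theta/2)/100; value = -13*log(5)/100 - 13*atan(1/2)/100 - log(5/2)/25 - 13*atan(1/4)/100 + 13*log(17/4)/100 + 3*log(2)/5

The denominator factors as 2*(theta + 1)*(2*theta + 3)*(theta**2 + 4); partial fractions split f into directly integrable pieces: -13*(theta + 1)/(50*(theta**2 + 4)) - 2/(25*(2*theta + 3)) + 3/(10*(theta + 1)).
F(theta) = 3*log(theta + 1)/10 - log(theta + 3/2)/25 - 13*log(theta**2 + 4)/100 - 13*atan(theta/2)/100 is an antiderivative of f.
Check: d/dtheta[3*log(theta + 1)/10 - log(theta + 3/2)/25 - 13*log(theta**2 + 4)/100 - 13*atan(theta/2)/100] = (5 - 2*theta**2)/(4*theta**4 + 10*theta**3 + 22*theta**2 + 40*theta + 24), which equals f(theta).
F(1) = -13*log(5)/100 - 13*atan(1/2)/100 - log(5/2)/25 + 3*log(2)/10; F(-1/2) = -3*log(2)/10 - 13*log(17/4)/100 + 13*atan(1/4)/100.
Integral = F(1) - F(-1/2) = -13*log(5)/100 - 13*atan(1/2)/100 - log(5/2)/25 - 13*atan(1/4)/100 + 13*log(17/4)/100 + 3*log(2)/5.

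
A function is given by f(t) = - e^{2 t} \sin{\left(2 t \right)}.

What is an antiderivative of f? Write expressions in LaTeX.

A candidate is checked by its d/dt: the result must match f(t).
Check: d/dt[- \frac{e^{2 t} \sin{\left(2 t \right)}}{4} + \frac{e^{2 t} \cos{\left(2 t \right)}}{4}] = - e^{2 t} \sin{\left(2 t \right)} = f(t).

An antiderivative is F(t) = - \frac{e^{2 t} \sin{\left(2 t \right)}}{4} + \frac{e^{2 t} \cos{\left(2 t \right)}}{4}.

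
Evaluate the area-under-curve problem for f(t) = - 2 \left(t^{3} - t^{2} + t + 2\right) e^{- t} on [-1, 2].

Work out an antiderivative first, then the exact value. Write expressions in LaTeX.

Antiderivative: F(t) = \left(2 t^{3} + 4 t^{2} + 10 t + 14\right) e^{- t}; value = - 6 e + \frac{66}{e^{2}}

Recognize the product-rule pattern: f = u'v + uv' with u = 2 t^{3} + 4 t^{2} + 10 t + 14, v = e^{- t}, so integration by parts undoes it.
F(t) = \left(2 t^{3} + 4 t^{2} + 10 t + 14\right) e^{- t} is an antiderivative of f.
Check: d/dt[\left(2 t^{3} + 4 t^{2} + 10 t + 14\right) e^{- t}] = \left(- 2 t^{3} + 2 t^{2} - 2 t - 4\right) e^{- t}, which equals f(t).
F(2) = \frac{66}{e^{2}}; F(-1) = 6 e.
Integral = F(2) - F(-1) = - 6 e + \frac{66}{e^{2}}.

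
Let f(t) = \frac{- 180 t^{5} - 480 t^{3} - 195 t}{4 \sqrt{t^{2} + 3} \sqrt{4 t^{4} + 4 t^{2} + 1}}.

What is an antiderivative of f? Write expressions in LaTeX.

An antiderivative is F(t) = - \frac{15 \sqrt{2 t^{2} + 6} \sqrt{2 t^{4} + 2 t^{2} + \frac{1}{2}}}{4}.

f has the shape u'v + uv' for u = - \frac{15 \sqrt{2 t^{2} + 6}}{4} and v = \sqrt{2 t^{4} + 2 t^{2} + \frac{1}{2}} — it is the derivative of the product u*v.
Check: d/dt[- \frac{15 \sqrt{2 t^{2} + 6} \sqrt{2 t^{4} + 2 t^{2} + \frac{1}{2}}}{4}] = \frac{- 180 t^{5} - 480 t^{3} - 195 t}{4 \sqrt{t^{2} + 3} \sqrt{4 t^{4} + 4 t^{2} + 1}} = f(t).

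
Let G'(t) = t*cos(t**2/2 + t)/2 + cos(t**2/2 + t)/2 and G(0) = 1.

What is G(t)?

G'(t) matches the chain-rule pattern g'(h)*h' with inner function h(t) = t**2/2 + t; substituting u = h(t) collapses the integral.
A general antiderivative is sin(t**2/2 + t)/2 + C.
The condition gives C = 1 - (0) = 1.
So G(t) = sin(t**2/2 + t)/2 + 1.
Check: d/dt[sin(t**2/2 + t)/2 + 1] = t*cos(t**2/2 + t)/2 + cos(t**2/2 + t)/2 = G'(t).

G(t) = sin(t**2/2 + t)/2 + 1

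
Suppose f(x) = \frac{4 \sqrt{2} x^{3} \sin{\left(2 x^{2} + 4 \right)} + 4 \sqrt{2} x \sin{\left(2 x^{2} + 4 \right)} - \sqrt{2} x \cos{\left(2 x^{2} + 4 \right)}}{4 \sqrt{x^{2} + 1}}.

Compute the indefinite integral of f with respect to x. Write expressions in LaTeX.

Recognize the product-rule pattern: f = u'v + uv' with u = - \frac{\sqrt{2 x^{2} + 2}}{4}, v = \cos{\left(2 x^{2} + 4 \right)}, so integration by parts undoes it.
Check: d/dx[- \frac{\sqrt{2 x^{2} + 2} \cos{\left(2 x^{2} + 4 \right)}}{4}] = \frac{4 \sqrt{2} x^{3} \sin{\left(2 x^{2} + 4 \right)} + 4 \sqrt{2} x \sin{\left(2 x^{2} + 4 \right)} - \sqrt{2} x \cos{\left(2 x^{2} + 4 \right)}}{4 \sqrt{x^{2} + 1}} = f(x).

F(x) = - \frac{\sqrt{2 x^{2} + 2} \cos{\left(2 x^{2} + 4 \right)}}{4} + C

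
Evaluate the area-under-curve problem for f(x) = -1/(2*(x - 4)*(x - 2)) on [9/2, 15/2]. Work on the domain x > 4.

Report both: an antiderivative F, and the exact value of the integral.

Antiderivative: F(x) = -log(x - 4)/4 + log(x - 2)/4; value = -log(7/2)/4 - log(5/2)/4 - log(2)/4 + log(11/2)/4

The denominator factors as 2*(x - 4)*(x - 2); partial fractions split f into directly integrable pieces: 1/(4*(x - 2)) - 1/(4*(x - 4)).
F(x) = -log(x - 4)/4 + log(x - 2)/4 is an antiderivative of f.
Check: d/dx[-log(x - 4)/4 + log(x - 2)/4] = -1/(2*x**2 - 12*x + 16), which equals f(x).
F(15/2) = -log(7/2)/4 + log(11/2)/4; F(9/2) = log(2)/4 + log(5/2)/4.
Integral = F(15/2) - F(9/2) = -log(7/2)/4 - log(5/2)/4 - log(2)/4 + log(11/2)/4.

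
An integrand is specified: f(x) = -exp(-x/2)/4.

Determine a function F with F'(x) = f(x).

Any candidate F(x) must reproduce f(x) exactly when differentiated.
Check: d/dx[exp(-x/2)/2] = -exp(-x/2)/4 = f(x).

An antiderivative is F(x) = exp(-x/2)/2.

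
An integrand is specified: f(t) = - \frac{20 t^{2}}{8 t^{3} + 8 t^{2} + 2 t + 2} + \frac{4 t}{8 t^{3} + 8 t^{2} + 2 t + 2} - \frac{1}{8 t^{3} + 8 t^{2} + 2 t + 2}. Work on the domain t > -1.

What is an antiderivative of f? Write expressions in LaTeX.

An antiderivative is F(t) = \frac{- 5 \log{\left(3 t + 3 \right)} + 2 \operatorname{atan}{\left(2 t \right)}}{2}.

The integrand splits into summands that can be handled one at a time.
Check: d/dt[\frac{- 5 \log{\left(3 t + 3 \right)} + 2 \operatorname{atan}{\left(2 t \right)}}{2}] = \frac{- 20 t^{2} + 4 t - 1}{8 t^{3} + 8 t^{2} + 2 t + 2}, which equals f(t).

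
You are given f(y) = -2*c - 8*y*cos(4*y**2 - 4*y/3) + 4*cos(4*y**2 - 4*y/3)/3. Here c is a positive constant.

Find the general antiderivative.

F(y) = -2*c*y - sin(4*y**2 - 4*y/3) + C

Integrate term by term and add the pieces.
Check: d/dy[-2*c*y - sin(4*y**2 - 4*y/3)] = -2*c - 8*y*cos(4*y**2 - 4*y/3) + 4*cos(4*y**2 - 4*y/3)/3 = f(y).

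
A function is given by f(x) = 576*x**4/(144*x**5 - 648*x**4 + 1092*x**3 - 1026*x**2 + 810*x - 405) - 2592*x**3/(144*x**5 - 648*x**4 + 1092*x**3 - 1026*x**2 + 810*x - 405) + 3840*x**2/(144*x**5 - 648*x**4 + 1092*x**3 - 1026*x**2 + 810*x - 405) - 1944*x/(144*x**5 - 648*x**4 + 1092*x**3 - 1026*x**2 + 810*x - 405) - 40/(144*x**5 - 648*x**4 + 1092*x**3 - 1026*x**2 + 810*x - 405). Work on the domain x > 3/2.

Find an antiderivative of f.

Integrate term by term and add the pieces.
Check: d/dx[(24*x**2*log(3*x**2 + 5/2) - 72*x*log(3*x**2 + 5/2) + 54*log(3*x**2 + 5/2) + 2)/(12*x**2 - 36*x + 27)] = (576*x**4 - 2592*x**3 + 3840*x**2 - 1944*x - 40)/(144*x**5 - 648*x**4 + 1092*x**3 - 1026*x**2 + 810*x - 405), which equals f(x).

An antiderivative is F(x) = (24*x**2*log(3*x**2 + 5/2) - 72*x*log(3*x**2 + 5/2) + 54*log(3*x**2 + 5/2) + 2)/(12*x**2 - 36*x + 27).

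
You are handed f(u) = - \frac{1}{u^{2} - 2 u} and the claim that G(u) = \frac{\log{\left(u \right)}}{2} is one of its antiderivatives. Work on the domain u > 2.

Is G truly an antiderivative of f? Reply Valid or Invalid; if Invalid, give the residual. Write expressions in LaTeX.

d/du[G] = \frac{1}{2 u}
d/du[G] - f(u) = \frac{1}{2 u - 4} != 0.

Invalid: d/du[G] - f = \frac{1}{2 u - 4}, which is not 0.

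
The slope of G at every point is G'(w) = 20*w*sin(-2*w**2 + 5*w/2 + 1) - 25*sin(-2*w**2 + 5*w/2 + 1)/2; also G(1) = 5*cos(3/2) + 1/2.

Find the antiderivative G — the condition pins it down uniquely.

G(w) = (10*cos(-2*w**2 + 5*w/2 + 1) + 1)/2

G'(w) matches the chain-rule pattern g'(h)*h' with inner function h(w) = -2*w**2 + 5*w/2 + 1; substituting u = h(w) collapses the integral.
A general antiderivative is 5*cos(-2*w**2 + 5*w/2 + 1) + C.
The condition gives C = 5*cos(3/2) + 1/2 - (5*cos(3/2)) = 1/2.
So G(w) = (10*cos(-2*w**2 + 5*w/2 + 1) + 1)/2.
Check: d/dw[(10*cos(-2*w**2 + 5*w/2 + 1) + 1)/2] = 20*w*sin(-2*w**2 + 5*w/2 + 1) - 25*sin(-2*w**2 + 5*w/2 + 1)/2 = G'(w).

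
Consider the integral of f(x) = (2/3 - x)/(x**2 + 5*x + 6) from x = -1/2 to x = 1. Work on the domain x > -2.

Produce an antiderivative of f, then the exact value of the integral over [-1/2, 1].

Factor the denominator (3*(x + 2)*(x + 3)) and decompose: f = -11/(3*(x + 3)) + 8/(3*(x + 2)); each piece integrates to a log, atan, or power term.
F(x) = (8*log(x + 2) - 11*log(x + 3))/3 is an antiderivative of f.
Check: d/dx[(8*log(x + 2) - 11*log(x + 3))/3] = (2 - 3*x)/(3*x**2 + 15*x + 18), which equals f(x).
F(1) = -11*log(4)/3 + 8*log(3)/3; F(-1/2) = -11*log(5/2)/3 + 8*log(3/2)/3.
Integral = F(1) - F(-1/2) = -11*log(4)/3 - 8*log(3/2)/3 + 8*log(3)/3 + 11*log(5/2)/3.

Antiderivative: F(x) = (8*log(x + 2) - 11*log(x + 3))/3; value = -11*log(4)/3 - 8*log(3/2)/3 + 8*log(3)/3 + 11*log(5/2)/3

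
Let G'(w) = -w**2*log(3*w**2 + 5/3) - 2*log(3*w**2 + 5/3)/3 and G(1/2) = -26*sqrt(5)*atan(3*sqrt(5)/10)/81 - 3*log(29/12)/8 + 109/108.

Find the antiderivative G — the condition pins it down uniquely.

G(w) = -w**3*log(3*w**2 + 5/3)/3 + 2*w**3/9 - 2*w*log(3*w**2 + 5/3)/3 + 26*w/27 - 26*sqrt(5)*atan(3*sqrt(5)*w/5)/81 + 1/2

Integrate term by term and add the pieces.
A general antiderivative is 2*w**3/9 + 26*w/27 + (-w**3/3 - 2*w/3)*log(3*w**2 + 5/3) - 26*sqrt(5)*atan(3*sqrt(5)*w/5)/81 + C.
The condition gives C = -26*sqrt(5)*atan(3*sqrt(5)/10)/81 - 3*log(29/12)/8 + 109/108 - (-26*sqrt(5)*atan(3*sqrt(5)/10)/81 - 3*log(29/12)/8 + 55/108) = 1/2.
So G(w) = -w**3*log(3*w**2 + 5/3)/3 + 2*w**3/9 - 2*w*log(3*w**2 + 5/3)/3 + 26*w/27 - 26*sqrt(5)*atan(3*sqrt(5)*w/5)/81 + 1/2.
Check: d/dw[-w**3*log(3*w**2 + 5/3)/3 + 2*w**3/9 - 2*w*log(3*w**2 + 5/3)/3 + 26*w/27 - 26*sqrt(5)*atan(3*sqrt(5)*w/5)/81 + 1/2] = -w**2*log(3*w**2 + 5/3) - 2*log(3*w**2 + 5/3)/3 = G'(w).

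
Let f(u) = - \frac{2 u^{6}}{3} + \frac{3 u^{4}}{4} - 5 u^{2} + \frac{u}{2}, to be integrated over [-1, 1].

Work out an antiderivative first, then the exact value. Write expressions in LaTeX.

The integrand splits into summands that can be handled one at a time.
F(u) = - \frac{2 u^{7}}{21} + \frac{3 u^{5}}{20} - \frac{5 u^{3}}{3} + \frac{u^{2}}{4} is an antiderivative of f.
Check: d/du[- \frac{2 u^{7}}{21} + \frac{3 u^{5}}{20} - \frac{5 u^{3}}{3} + \frac{u^{2}}{4}] = - \frac{2 u^{6}}{3} + \frac{3 u^{4}}{4} - 5 u^{2} + \frac{u}{2} = f(u).
F(1) = - \frac{143}{105}; F(-1) = \frac{391}{210}.
Integral = F(1) - F(-1) = - \frac{677}{210}.

Antiderivative: F(u) = - \frac{2 u^{7}}{21} + \frac{3 u^{5}}{20} - \frac{5 u^{3}}{3} + \frac{u^{2}}{4}; value = - \frac{677}{210}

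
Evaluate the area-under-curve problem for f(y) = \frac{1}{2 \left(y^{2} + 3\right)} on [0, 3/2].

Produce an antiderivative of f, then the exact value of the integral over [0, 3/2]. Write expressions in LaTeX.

Antiderivative: F(y) = \frac{\sqrt{3} \operatorname{atan}{\left(\frac{\sqrt{3} y}{3} \right)}}{6}; value = \frac{\sqrt{3} \operatorname{atan}{\left(\frac{\sqrt{3}}{2} \right)}}{6}

An antiderivative F(y) passes only if d/dy[F] lands on f(y) exactly.
F(y) = \frac{\sqrt{3} \operatorname{atan}{\left(\frac{\sqrt{3} y}{3} \right)}}{6} is an antiderivative of f.
Check: d/dy[\frac{\sqrt{3} \operatorname{atan}{\left(\frac{\sqrt{3} y}{3} \right)}}{6}] = \frac{1}{2 y^{2} + 6}, which equals f(y).
F(3/2) = \frac{\sqrt{3} \operatorname{atan}{\left(\frac{\sqrt{3}}{2} \right)}}{6}; F(0) = 0.
Integral = F(3/2) - F(0) = \frac{\sqrt{3} \operatorname{atan}{\left(\frac{\sqrt{3}}{2} \right)}}{6}.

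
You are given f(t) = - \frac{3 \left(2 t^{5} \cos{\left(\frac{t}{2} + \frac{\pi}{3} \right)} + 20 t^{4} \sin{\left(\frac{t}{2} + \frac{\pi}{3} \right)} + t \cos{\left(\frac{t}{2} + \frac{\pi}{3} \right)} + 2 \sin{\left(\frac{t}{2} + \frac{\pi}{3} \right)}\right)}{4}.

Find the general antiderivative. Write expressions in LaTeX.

F(t) = - 3 \left(t^{5} + \frac{t}{2}\right) \sin{\left(\frac{t}{2} + \frac{\pi}{3} \right)} + C

f has the shape u'v + uv' for u = - 3 t^{5} - \frac{3 t}{2} and v = \sin{\left(\frac{t}{2} + \frac{\pi}{3} \right)} — it is the derivative of the product u*v.
Check: d/dt[- 3 \left(t^{5} + \frac{t}{2}\right) \sin{\left(\frac{t}{2} + \frac{\pi}{3} \right)}] = - \frac{3 t^{5} \cos{\left(\frac{t}{2} + \frac{\pi}{3} \right)}}{2} - 15 t^{4} \sin{\left(\frac{t}{2} + \frac{\pi}{3} \right)} - \frac{3 t \cos{\left(\frac{t}{2} + \frac{\pi}{3} \right)}}{4} - \frac{3 \sin{\left(\frac{t}{2} + \frac{\pi}{3} \right)}}{2}, which equals f(t).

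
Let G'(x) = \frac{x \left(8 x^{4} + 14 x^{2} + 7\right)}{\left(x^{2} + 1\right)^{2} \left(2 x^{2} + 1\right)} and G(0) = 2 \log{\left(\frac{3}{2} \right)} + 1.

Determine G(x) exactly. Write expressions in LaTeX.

Check a candidate G(x) by differentiating: d/dx[G] must match the given G'(x).
A general antiderivative is 2 \log{\left(3 x^{2} + \frac{3}{2} \right)} + \frac{1}{2 x^{2} + 2} + C.
The condition gives C = 2 \log{\left(\frac{3}{2} \right)} + 1 - (\frac{1}{2} + 2 \log{\left(\frac{3}{2} \right)}) = \frac{1}{2}.
So G(x) = 2 \log{\left(3 x^{2} + \frac{3}{2} \right)} + \frac{1}{2} + \frac{1}{2 x^{2} + 2}.
Check: d/dx[2 \log{\left(3 x^{2} + \frac{3}{2} \right)} + \frac{1}{2} + \frac{1}{2 x^{2} + 2}] = \frac{8 x^{5} + 14 x^{3} + 7 x}{2 x^{6} + 5 x^{4} + 4 x^{2} + 1}, which equals G'(x).

G(x) = 2 \log{\left(3 x^{2} + \frac{3}{2} \right)} + \frac{1}{2} + \frac{1}{2 x^{2} + 2}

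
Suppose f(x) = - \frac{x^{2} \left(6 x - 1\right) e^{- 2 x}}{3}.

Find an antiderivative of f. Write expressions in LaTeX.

f has the shape u'v + uv' for u = x^{3} + \frac{4 x^{2}}{3} + \frac{4 x}{3} + \frac{2}{3} and v = e^{- 2 x} — it is the derivative of the product u*v.
Check: d/dx[\frac{\left(3 x^{3} + 4 x^{2} + 4 x + 2\right) e^{- 2 x}}{3}] = \frac{\left(- 6 x^{3} + x^{2}\right) e^{- 2 x}}{3}, which equals f(x).

An antiderivative is F(x) = \frac{\left(3 x^{3} + 4 x^{2} + 4 x + 2\right) e^{- 2 x}}{3}.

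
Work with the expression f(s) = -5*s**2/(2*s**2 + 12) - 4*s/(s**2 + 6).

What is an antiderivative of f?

Integrate term by term and add the pieces.
Check: d/ds[-5*s/2 - 2*log(s**2 + 6) + 5*sqrt(6)*atan(sqrt(6)*s/6)/2] = (-5*s**2 - 8*s)/(2*s**2 + 12), which equals f(s).

An antiderivative is F(s) = -5*s/2 - 2*log(s**2 + 6) + 5*sqrt(6)*atan(sqrt(6)*s/6)/2.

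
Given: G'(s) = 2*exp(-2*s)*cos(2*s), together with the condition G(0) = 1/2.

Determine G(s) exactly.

G(s) = 1 + exp(-2*s)*sin(2*s)/2 - exp(-2*s)*cos(2*s)/2

The proposed G(s) is checked by its d/ds: the result must match the given G'(s).
A general antiderivative is exp(-2*s)*sin(2*s)/2 - exp(-2*s)*cos(2*s)/2 + C.
The condition gives C = 1/2 - (-1/2) = 1.
So G(s) = 1 + exp(-2*s)*sin(2*s)/2 - exp(-2*s)*cos(2*s)/2.
Check: d/ds[1 + exp(-2*s)*sin(2*s)/2 - exp(-2*s)*cos(2*s)/2] = 2*exp(-2*s)*cos(2*s) = G'(s).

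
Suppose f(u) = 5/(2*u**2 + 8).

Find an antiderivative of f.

An antiderivative is F(u) = 5*atan(u/2)/4.

A candidate is checked by its d/du: the result must match f(u).
Check: d/du[5*atan(u/2)/4] = 5/(2*u**2 + 8) = f(u).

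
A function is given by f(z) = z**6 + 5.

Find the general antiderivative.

F(z) = z**7/7 + 5*z + C

Recover f(z) by differentiating a candidate F(z); any mismatch rules it out.
Check: d/dz[z**7/7 + 5*z] = z**6 + 5 = f(z).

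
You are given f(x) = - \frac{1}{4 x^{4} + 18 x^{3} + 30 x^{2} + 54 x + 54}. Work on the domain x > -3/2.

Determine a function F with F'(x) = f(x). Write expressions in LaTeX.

An antiderivative is F(x) = - \frac{2 \log{\left(x + \frac{3}{2} \right)}}{63} + \frac{\log{\left(x + 3 \right)}}{72} + \frac{\log{\left(x^{2} + 3 \right)}}{112} - \frac{\sqrt{3} \operatorname{atan}{\left(\frac{\sqrt{3} x}{3} \right)}}{504}.

Factor the denominator (2 \left(x + 3\right) \left(2 x + 3\right) \left(x^{2} + 3\right)) and decompose: f = \frac{3 x - 1}{168 \left(x^{2} + 3\right)} - \frac{4}{63 \left(2 x + 3\right)} + \frac{1}{72 \left(x + 3\right)}; each piece integrates to a log, atan, or power term.
Check: d/dx[- \frac{2 \log{\left(x + \frac{3}{2} \right)}}{63} + \frac{\log{\left(x + 3 \right)}}{72} + \frac{\log{\left(x^{2} + 3 \right)}}{112} - \frac{\sqrt{3} \operatorname{atan}{\left(\frac{\sqrt{3} x}{3} \right)}}{504}] = - \frac{1}{4 x^{4} + 18 x^{3} + 30 x^{2} + 54 x + 54} = f(x).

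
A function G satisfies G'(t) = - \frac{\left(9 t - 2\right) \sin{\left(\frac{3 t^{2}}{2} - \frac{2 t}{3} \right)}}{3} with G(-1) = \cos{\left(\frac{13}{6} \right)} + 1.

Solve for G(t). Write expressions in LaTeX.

G(t) = \cos{\left(\frac{3 t^{2}}{2} - \frac{2 t}{3} \right)} + 1

G'(t) matches the chain-rule pattern g'(h)*h' with inner function h(t) = \frac{3 t^{2}}{2} - \frac{2 t}{3}; substituting u = h(t) collapses the integral.
A general antiderivative is \cos{\left(\frac{3 t^{2}}{2} - \frac{2 t}{3} \right)} + C.
The condition gives C = \cos{\left(\frac{13}{6} \right)} + 1 - (\cos{\left(\frac{13}{6} \right)}) = 1.
So G(t) = \cos{\left(\frac{3 t^{2}}{2} - \frac{2 t}{3} \right)} + 1.
Check: d/dt[\cos{\left(\frac{3 t^{2}}{2} - \frac{2 t}{3} \right)} + 1] = - 3 t \sin{\left(\frac{3 t^{2}}{2} - \frac{2 t}{3} \right)} + \frac{2 \sin{\left(\frac{3 t^{2}}{2} - \frac{2 t}{3} \right)}}{3}, which equals G'(t).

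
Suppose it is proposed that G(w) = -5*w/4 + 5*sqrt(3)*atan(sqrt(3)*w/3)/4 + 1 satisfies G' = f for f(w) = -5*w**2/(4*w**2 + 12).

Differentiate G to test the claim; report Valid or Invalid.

Valid: G'(w) = f(w).

d/dw[G] = -5*w**2/(4*w**2 + 12)
This equals f(w) exactly, so the claim holds.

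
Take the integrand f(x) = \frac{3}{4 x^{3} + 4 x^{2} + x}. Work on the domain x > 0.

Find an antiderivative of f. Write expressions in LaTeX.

The denominator factors as x \left(2 x + 1\right)^{2}; partial fractions split f into directly integrable pieces: - \frac{6}{2 x + 1} - \frac{6}{\left(2 x + 1\right)^{2}} + \frac{3}{x}.
Check: d/dx[- \frac{3 \left(- 2 x \log{\left(x \right)} + 2 x \log{\left(x + \frac{1}{2} \right)} - \log{\left(x \right)} + \log{\left(x + \frac{1}{2} \right)} - 1\right)}{2 x + 1}] = \frac{3}{4 x^{3} + 4 x^{2} + x} = f(x).

An antiderivative is F(x) = - \frac{3 \left(- 2 x \log{\left(x \right)} + 2 x \log{\left(x + \frac{1}{2} \right)} - \log{\left(x \right)} + \log{\left(x + \frac{1}{2} \right)} - 1\right)}{2 x + 1}.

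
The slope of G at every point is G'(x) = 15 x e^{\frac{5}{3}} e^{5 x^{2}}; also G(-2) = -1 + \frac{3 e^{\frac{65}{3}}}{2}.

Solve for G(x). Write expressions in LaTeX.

G'(x) matches the chain-rule pattern g'(h)*h' with inner function h(x) = 5 x^{2} + \frac{5}{3}; substituting u = h(x) collapses the integral.
A general antiderivative is \frac{3 e^{5 x^{2} + \frac{5}{3}}}{2} + C.
The condition gives C = -1 + \frac{3 e^{\frac{65}{3}}}{2} - (\frac{3 e^{\frac{65}{3}}}{2}) = -1.
So G(x) = \frac{3 e^{5 x^{2} + \frac{5}{3}} - 2}{2}.
Check: d/dx[\frac{3 e^{5 x^{2} + \frac{5}{3}} - 2}{2}] = 15 x e^{\frac{5}{3}} e^{5 x^{2}} = G'(x).

G(x) = \frac{3 e^{5 x^{2} + \frac{5}{3}} - 2}{2}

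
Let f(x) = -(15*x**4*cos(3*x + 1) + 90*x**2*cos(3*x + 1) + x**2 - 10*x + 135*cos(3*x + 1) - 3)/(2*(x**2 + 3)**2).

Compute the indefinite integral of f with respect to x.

F(x) = -(5*x**2*sin(3*x + 1) - x + 15*sin(3*x + 1) + 5)/(2*(x**2 + 3)) + C

Check any antiderivative F(x) by computing F'(x) and comparing it with f(x).
Check: d/dx[-(5*x**2*sin(3*x + 1) - x + 15*sin(3*x + 1) + 5)/(2*(x**2 + 3))] = (-15*x**4*cos(3*x + 1) - 90*x**2*cos(3*x + 1) - x**2 + 10*x - 135*cos(3*x + 1) + 3)/(2*x**4 + 12*x**2 + 18), which equals f(x).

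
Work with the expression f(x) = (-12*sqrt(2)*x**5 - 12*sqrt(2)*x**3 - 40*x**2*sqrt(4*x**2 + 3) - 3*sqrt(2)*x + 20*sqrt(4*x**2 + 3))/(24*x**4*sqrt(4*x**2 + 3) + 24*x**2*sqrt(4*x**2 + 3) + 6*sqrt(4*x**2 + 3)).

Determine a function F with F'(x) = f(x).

An antiderivative F(x) passes only if d/dx[F] lands on f(x) exactly.
Check: d/dx[5*x/(3*x**2 + 3/2) - sqrt(2*x**2 + 3/2)/4] = (-12*sqrt(2)*x**5 - 12*sqrt(2)*x**3 - 40*x**2*sqrt(4*x**2 + 3) - 3*sqrt(2)*x + 20*sqrt(4*x**2 + 3))/(24*x**4*sqrt(4*x**2 + 3) + 24*x**2*sqrt(4*x**2 + 3) + 6*sqrt(4*x**2 + 3)) = f(x).

An antiderivative is F(x) = 5*x/(3*x**2 + 3/2) - sqrt(2*x**2 + 3/2)/4.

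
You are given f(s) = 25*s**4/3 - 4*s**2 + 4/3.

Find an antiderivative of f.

Integrate term by term and add the pieces.
Check: d/ds[5*s**5/3 - 4*s**3/3 + 4*s/3] = 25*s**4/3 - 4*s**2 + 4/3 = f(s).

An antiderivative is F(s) = 5*s**5/3 - 4*s**3/3 + 4*s/3.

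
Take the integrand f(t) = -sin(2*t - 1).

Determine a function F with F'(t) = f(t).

An antiderivative is F(t) = cos(2*t - 1)/2.

Check any antiderivative F(t) by computing F'(t) and comparing it with f(t).
Check: d/dt[cos(2*t - 1)/2] = -sin(2*t - 1) = f(t).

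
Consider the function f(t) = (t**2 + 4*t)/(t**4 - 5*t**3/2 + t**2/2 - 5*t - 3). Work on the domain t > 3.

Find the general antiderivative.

Factor the denominator ((t - 3)*(2*t + 1)*(t**2 + 2)) and decompose: f = -4*(19*t + 13)/(99*(t**2 + 2)) + 4/(9*(2*t + 1)) + 6/(11*(t - 3)); each piece integrates to a log, atan, or power term.
Check: d/dt[6*log(t - 3)/11 + 2*log(t + 1/2)/9 - 38*log(t**2 + 2)/99 - 26*sqrt(2)*atan(sqrt(2)*t/2)/99] = (2*t**2 + 8*t)/(2*t**4 - 5*t**3 + t**2 - 10*t - 6), which equals f(t).

F(t) = 6*log(t - 3)/11 + 2*log(t + 1/2)/9 - 38*log(t**2 + 2)/99 - 26*sqrt(2)*atan(sqrt(2)*t/2)/99 + C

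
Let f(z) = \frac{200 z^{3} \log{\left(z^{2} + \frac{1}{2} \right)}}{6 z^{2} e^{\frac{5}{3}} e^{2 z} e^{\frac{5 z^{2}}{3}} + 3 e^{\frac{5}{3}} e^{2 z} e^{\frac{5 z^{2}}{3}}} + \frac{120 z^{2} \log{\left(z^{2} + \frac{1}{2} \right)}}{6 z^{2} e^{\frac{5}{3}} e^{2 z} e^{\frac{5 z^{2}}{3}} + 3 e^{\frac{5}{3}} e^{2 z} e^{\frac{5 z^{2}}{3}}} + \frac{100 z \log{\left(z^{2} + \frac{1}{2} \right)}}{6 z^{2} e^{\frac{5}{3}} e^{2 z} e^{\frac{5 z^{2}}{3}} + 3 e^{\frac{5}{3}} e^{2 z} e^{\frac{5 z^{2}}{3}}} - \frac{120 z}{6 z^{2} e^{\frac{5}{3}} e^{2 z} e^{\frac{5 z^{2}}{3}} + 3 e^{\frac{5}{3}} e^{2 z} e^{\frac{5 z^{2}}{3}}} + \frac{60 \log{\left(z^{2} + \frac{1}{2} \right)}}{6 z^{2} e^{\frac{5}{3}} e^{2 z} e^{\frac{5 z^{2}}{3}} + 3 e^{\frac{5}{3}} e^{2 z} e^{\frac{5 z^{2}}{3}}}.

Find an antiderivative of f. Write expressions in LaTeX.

Recognize the product-rule pattern: f = u'v + uv' with u = - 10 e^{- \frac{5 z^{2}}{3} - 2 z - \frac{5}{3}}, v = \log{\left(z^{2} + \frac{1}{2} \right)}, so integration by parts undoes it.
Check: d/dz[- 10 e^{- \frac{5 z^{2}}{3} - 2 z - \frac{5}{3}} \log{\left(z^{2} + \frac{1}{2} \right)}] = \frac{200 z^{3} \log{\left(z^{2} + \frac{1}{2} \right)} + 120 z^{2} \log{\left(z^{2} + \frac{1}{2} \right)} + 100 z \log{\left(z^{2} + \frac{1}{2} \right)} - 120 z + 60 \log{\left(z^{2} + \frac{1}{2} \right)}}{6 z^{2} e^{\frac{5}{3}} e^{2 z} e^{\frac{5 z^{2}}{3}} + 3 e^{\frac{5}{3}} e^{2 z} e^{\frac{5 z^{2}}{3}}}, which equals f(z).

An antiderivative is F(z) = - 10 e^{- \frac{5 z^{2}}{3} - 2 z - \frac{5}{3}} \log{\left(z^{2} + \frac{1}{2} \right)}.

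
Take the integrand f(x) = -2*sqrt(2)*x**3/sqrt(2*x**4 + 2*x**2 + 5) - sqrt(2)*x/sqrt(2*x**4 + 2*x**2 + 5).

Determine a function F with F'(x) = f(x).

The substitution u = x**4 + x**2 + 5/2 works: f is exactly (dF/du)*(du/dx) for that inner function.
Check: d/dx[-sqrt(x**4 + x**2 + 5/2)] = (-2*sqrt(2)*x**3 - sqrt(2)*x)/sqrt(2*x**4 + 2*x**2 + 5), which equals f(x).

An antiderivative is F(x) = -sqrt(x**4 + x**2 + 5/2).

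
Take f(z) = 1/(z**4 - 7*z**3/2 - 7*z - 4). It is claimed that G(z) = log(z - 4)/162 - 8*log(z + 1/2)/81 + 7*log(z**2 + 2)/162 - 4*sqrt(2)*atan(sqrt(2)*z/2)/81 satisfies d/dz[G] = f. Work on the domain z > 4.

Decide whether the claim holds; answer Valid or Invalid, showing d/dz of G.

d/dz[G] = (-2*z**3 - z**2 - 4*z + 322)/(324*z**4 - 1134*z**3 - 2268*z - 1296)
d/dz[G] - f(z) = -1/(162*z - 648) != 0.

Invalid: d/dz[G] - f = -1/(162*z - 648), which is not 0.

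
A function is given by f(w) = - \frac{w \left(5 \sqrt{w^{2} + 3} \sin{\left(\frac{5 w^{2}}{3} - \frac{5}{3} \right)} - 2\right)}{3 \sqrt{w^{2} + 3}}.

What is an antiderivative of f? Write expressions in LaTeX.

An antiderivative is F(w) = \frac{4 \sqrt{w^{2} + 3} + 3 \cos{\left(\frac{5 w^{2}}{3} - \frac{5}{3} \right)}}{6}.

Whatever form F(w) takes, F'(w) = f(w) is non-negotiable.
Check: d/dw[\frac{4 \sqrt{w^{2} + 3} + 3 \cos{\left(\frac{5 w^{2}}{3} - \frac{5}{3} \right)}}{6}] = \frac{- 5 w \sqrt{w^{2} + 3} \sin{\left(\frac{5 w^{2}}{3} - \frac{5}{3} \right)} + 2 w}{3 \sqrt{w^{2} + 3}}, which equals f(w).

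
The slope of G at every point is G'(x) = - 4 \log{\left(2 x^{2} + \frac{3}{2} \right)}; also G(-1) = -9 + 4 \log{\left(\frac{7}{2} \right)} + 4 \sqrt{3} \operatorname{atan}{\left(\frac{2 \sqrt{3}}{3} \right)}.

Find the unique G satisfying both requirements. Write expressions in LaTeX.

Any candidate G(x) must reproduce the stated G'(x) exactly.
A general antiderivative is - 4 x \log{\left(2 x^{2} + \frac{3}{2} \right)} + 8 x - 4 \sqrt{3} \operatorname{atan}{\left(\frac{2 \sqrt{3} x}{3} \right)} + C.
The condition gives C = -9 + 4 \log{\left(\frac{7}{2} \right)} + 4 \sqrt{3} \operatorname{atan}{\left(\frac{2 \sqrt{3}}{3} \right)} - (-8 + 4 \log{\left(\frac{7}{2} \right)} + 4 \sqrt{3} \operatorname{atan}{\left(\frac{2 \sqrt{3}}{3} \right)}) = -1.
So G(x) = - 4 x \log{\left(2 x^{2} + \frac{3}{2} \right)} + 8 x - 4 \sqrt{3} \operatorname{atan}{\left(\frac{2 \sqrt{3} x}{3} \right)} - 1.
Check: d/dx[- 4 x \log{\left(2 x^{2} + \frac{3}{2} \right)} + 8 x - 4 \sqrt{3} \operatorname{atan}{\left(\frac{2 \sqrt{3} x}{3} \right)} - 1] = - 4 \log{\left(2 x^{2} + \frac{3}{2} \right)} = G'(x).

G(x) = - 4 x \log{\left(2 x^{2} + \frac{3}{2} \right)} + 8 x - 4 \sqrt{3} \operatorname{atan}{\left(\frac{2 \sqrt{3} x}{3} \right)} - 1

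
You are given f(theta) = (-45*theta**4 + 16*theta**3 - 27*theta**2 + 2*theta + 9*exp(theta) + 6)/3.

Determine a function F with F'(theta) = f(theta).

An antiderivative is F(theta) = -3*theta**5 + 4*theta**4/3 - 3*theta**3 + theta**2/3 + 2*theta + 3*exp(theta).

A candidate is checked by its d/dtheta: the result must match f(theta).
Check: d/dtheta[-3*theta**5 + 4*theta**4/3 - 3*theta**3 + theta**2/3 + 2*theta + 3*exp(theta)] = -15*theta**4 + 16*theta**3/3 - 9*theta**2 + 2*theta/3 + 3*exp(theta) + 2, which equals f(theta).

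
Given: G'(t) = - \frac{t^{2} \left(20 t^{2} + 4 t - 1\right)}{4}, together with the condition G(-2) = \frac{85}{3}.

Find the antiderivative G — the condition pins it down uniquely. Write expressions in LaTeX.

G(t) = \frac{- 12 t^{5} - 3 t^{4} + t^{3} + 12}{12}

For G(t) to be correct, d/dt[G] must agree with the stated G'(t) identically.
A general antiderivative is - t^{5} - \frac{t^{4}}{4} + \frac{t^{3}}{12} + C.
The condition gives C = \frac{85}{3} - (\frac{82}{3}) = 1.
So G(t) = \frac{- 12 t^{5} - 3 t^{4} + t^{3} + 12}{12}.
Check: d/dt[\frac{- 12 t^{5} - 3 t^{4} + t^{3} + 12}{12}] = - 5 t^{4} - t^{3} + \frac{t^{2}}{4}, which equals G'(t).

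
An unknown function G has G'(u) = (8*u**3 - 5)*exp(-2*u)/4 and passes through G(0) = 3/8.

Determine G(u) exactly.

Recognize the product-rule pattern: G'(u) = v'r + vr' with v = -u**3 - 3*u**2/2 - 3*u/2 - 1/8, r = exp(-2*u), so integration by parts undoes it.
A general antiderivative is (-8*u**3 - 12*u**2 - 12*u - 1)*exp(-2*u)/8 + C.
The condition gives C = 3/8 - (-1/8) = 1/2.
So G(u) = (-8*u**3 - 12*u**2 - 12*u + 4*exp(2*u) - 1)*exp(-2*u)/8.
Check: d/du[(-8*u**3 - 12*u**2 - 12*u + 4*exp(2*u) - 1)*exp(-2*u)/8] = (8*u**3 - 5)*exp(-2*u)/4 = G'(u).

G(u) = (-8*u**3 - 12*u**2 - 12*u + 4*exp(2*u) - 1)*exp(-2*u)/8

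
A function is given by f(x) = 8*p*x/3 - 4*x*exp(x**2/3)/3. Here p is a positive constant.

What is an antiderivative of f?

An antiderivative is F(x) = 4*p*x**2/3 - 2*exp(x**2/3).

Integrate term by term and add the pieces.
Check: d/dx[4*p*x**2/3 - 2*exp(x**2/3)] = 8*p*x/3 - 4*x*exp(x**2/3)/3 = f(x).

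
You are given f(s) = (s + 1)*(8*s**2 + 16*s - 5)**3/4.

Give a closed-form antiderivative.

The substitution u = 2*s**2 + 4*s - 5/4 works: f is exactly (dF/du)*(du/ds) for that inner function.
Check: d/ds[16*s**8 + 128*s**7 + 344*s**6 + 272*s**5 - 373*s**4/2 - 170*s**3 + 1075*s**2/8 - 125*s/4] = 128*s**7 + 896*s**6 + 2064*s**5 + 1360*s**4 - 746*s**3 - 510*s**2 + 1075*s/4 - 125/4, which equals f(s).

An antiderivative is F(s) = 16*s**8 + 128*s**7 + 344*s**6 + 272*s**5 - 373*s**4/2 - 170*s**3 + 1075*s**2/8 - 125*s/4.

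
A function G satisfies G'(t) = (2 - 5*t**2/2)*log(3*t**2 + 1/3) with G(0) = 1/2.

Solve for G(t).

G(t) = 5*t**3/9 - 113*t/27 + (-5*t**3/6 + 2*t)*log(3*t**2 + 1/3) + 113*atan(3*t)/81 + 1/2

Since d/dt undoes antidifferentiation here, G(t) must give back the stated G'(t).
A general antiderivative is 5*t**3/9 - 113*t/27 + (-5*t**3/6 + 2*t)*log(3*t**2 + 1/3) + 113*atan(3*t)/81 + C.
The condition gives C = 1/2 - (0) = 1/2.
So G(t) = 5*t**3/9 - 113*t/27 + (-5*t**3/6 + 2*t)*log(3*t**2 + 1/3) + 113*atan(3*t)/81 + 1/2.
Check: d/dt[5*t**3/9 - 113*t/27 + (-5*t**3/6 + 2*t)*log(3*t**2 + 1/3) + 113*atan(3*t)/81 + 1/2] = -5*t**2*log(3*t**2 + 1/3)/2 + 2*log(3*t**2 + 1/3), which equals G'(t).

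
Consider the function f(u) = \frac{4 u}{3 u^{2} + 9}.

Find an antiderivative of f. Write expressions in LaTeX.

An antiderivative is F(u) = \frac{2 \log{\left(u^{2} + 3 \right)}}{3}.

The substitution w = u^{2} + 3 works: f is exactly (dF/dw)*(dw/du) for that inner function.
Check: d/du[\frac{2 \log{\left(u^{2} + 3 \right)}}{3}] = \frac{4 u}{3 u^{2} + 9} = f(u).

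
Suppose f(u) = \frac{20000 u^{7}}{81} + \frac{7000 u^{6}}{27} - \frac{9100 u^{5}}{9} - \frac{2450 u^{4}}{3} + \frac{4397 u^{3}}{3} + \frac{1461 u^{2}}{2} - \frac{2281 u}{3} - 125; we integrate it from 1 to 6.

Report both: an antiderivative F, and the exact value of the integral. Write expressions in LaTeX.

Integrate term by term and add the pieces.
F(u) = \frac{2500 u^{8}}{81} + \frac{1000 u^{7}}{27} - \frac{4550 u^{6}}{27} - \frac{490 u^{5}}{3} + \frac{4397 u^{4}}{12} + \frac{487 u^{3}}{2} - \frac{2281 u^{2}}{6} - 125 u is an antiderivative of f.
Check: d/du[\frac{2500 u^{8}}{81} + \frac{1000 u^{7}}{27} - \frac{4550 u^{6}}{27} - \frac{490 u^{5}}{3} + \frac{4397 u^{4}}{12} + \frac{487 u^{3}}{2} - \frac{2281 u^{2}}{6} - 125 u] = \frac{20000 u^{7}}{81} + \frac{7000 u^{6}}{27} - \frac{9100 u^{5}}{9} - \frac{2450 u^{4}}{3} + \frac{4397 u^{3}}{3} + \frac{1461 u^{2}}{2} - \frac{2281 u}{3} - 125 = f(u).
F(6) = 53588556; F(1) = - \frac{51581}{324}.
Integral = F(6) - F(1) = \frac{17362743725}{324}.

Antiderivative: F(u) = \frac{2500 u^{8}}{81} + \frac{1000 u^{7}}{27} - \frac{4550 u^{6}}{27} - \frac{490 u^{5}}{3} + \frac{4397 u^{4}}{12} + \frac{487 u^{3}}{2} - \frac{2281 u^{2}}{6} - 125 u; value = \frac{17362743725}{324}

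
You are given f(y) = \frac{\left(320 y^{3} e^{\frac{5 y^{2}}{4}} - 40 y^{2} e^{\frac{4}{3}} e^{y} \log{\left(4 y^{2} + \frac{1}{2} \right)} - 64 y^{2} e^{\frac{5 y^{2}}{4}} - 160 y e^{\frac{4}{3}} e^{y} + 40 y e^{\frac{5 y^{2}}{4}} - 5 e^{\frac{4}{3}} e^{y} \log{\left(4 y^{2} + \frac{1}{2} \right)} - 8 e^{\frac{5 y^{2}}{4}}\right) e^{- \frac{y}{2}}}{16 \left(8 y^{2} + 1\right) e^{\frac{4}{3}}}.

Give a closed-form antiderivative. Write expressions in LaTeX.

An antiderivative is F(y) = - \frac{5 e^{\frac{y}{2}} \log{\left(4 y^{2} + \frac{1}{2} \right)}}{8} + e^{\frac{5 y^{2}}{4} - \frac{y}{2} - \frac{4}{3}}.

Any candidate F(y) must reproduce f(y) exactly when differentiated.
Check: d/dy[- \frac{5 e^{\frac{y}{2}} \log{\left(4 y^{2} + \frac{1}{2} \right)}}{8} + e^{\frac{5 y^{2}}{4} - \frac{y}{2} - \frac{4}{3}}] = \frac{320 y^{3} - 40 y^{2} e^{\frac{4}{3}} e^{y} e^{- \frac{5 y^{2}}{4}} \log{\left(4 y^{2} + \frac{1}{2} \right)} - 64 y^{2} - 160 y e^{\frac{4}{3}} e^{y} e^{- \frac{5 y^{2}}{4}} + 40 y - 5 e^{\frac{4}{3}} e^{y} e^{- \frac{5 y^{2}}{4}} \log{\left(4 y^{2} + \frac{1}{2} \right)} - 8}{128 y^{2} e^{\frac{4}{3}} e^{\frac{y}{2}} e^{- \frac{5 y^{2}}{4}} + 16 e^{\frac{4}{3}} e^{\frac{y}{2}} e^{- \frac{5 y^{2}}{4}}}, which equals f(y).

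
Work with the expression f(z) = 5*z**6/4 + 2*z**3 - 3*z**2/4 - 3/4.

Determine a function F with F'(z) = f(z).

Integrate term by term and add the pieces.
Check: d/dz[5*z**7/28 + z**4/2 - z**3/4 - 3*z/4] = 5*z**6/4 + 2*z**3 - 3*z**2/4 - 3/4 = f(z).

An antiderivative is F(z) = 5*z**7/28 + z**4/2 - z**3/4 - 3*z/4.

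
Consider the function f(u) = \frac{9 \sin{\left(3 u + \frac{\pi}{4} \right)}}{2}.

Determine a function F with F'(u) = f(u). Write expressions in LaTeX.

An antiderivative is F(u) = - \frac{3 \cos{\left(3 u + \frac{\pi}{4} \right)}}{2}.

Any candidate F(u) must reproduce f(u) exactly when differentiated.
Check: d/du[- \frac{3 \cos{\left(3 u + \frac{\pi}{4} \right)}}{2}] = \frac{9 \sin{\left(3 u + \frac{\pi}{4} \right)}}{2} = f(u).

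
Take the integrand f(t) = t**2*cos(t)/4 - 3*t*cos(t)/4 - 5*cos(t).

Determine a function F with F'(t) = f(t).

An antiderivative is F(t) = (t**2*sin(t) - 3*t*sin(t) + 2*t*cos(t) - 22*sin(t) - 3*cos(t))/4.

The integrand splits into summands that can be handled one at a time.
Check: d/dt[(t**2*sin(t) - 3*t*sin(t) + 2*t*cos(t) - 22*sin(t) - 3*cos(t))/4] = t**2*cos(t)/4 - 3*t*cos(t)/4 - 5*cos(t) = f(t).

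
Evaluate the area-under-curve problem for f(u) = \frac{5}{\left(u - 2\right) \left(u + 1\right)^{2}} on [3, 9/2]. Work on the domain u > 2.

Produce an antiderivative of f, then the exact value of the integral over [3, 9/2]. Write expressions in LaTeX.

Factor the denominator (\left(u - 2\right) \left(u + 1\right)^{2}) and decompose: f = - \frac{5}{9 \left(u + 1\right)} - \frac{5}{3 \left(u + 1\right)^{2}} + \frac{5}{9 \left(u - 2\right)}; each piece integrates to a log, atan, or power term.
F(u) = \frac{5 \log{\left(u - 2 \right)}}{9} - \frac{5 \log{\left(u + 1 \right)}}{9} + \frac{5}{3 u + 3} is an antiderivative of f.
Check: d/du[\frac{5 \log{\left(u - 2 \right)}}{9} - \frac{5 \log{\left(u + 1 \right)}}{9} + \frac{5}{3 u + 3}] = \frac{5}{u^{3} - 3 u - 2}, which equals f(u).
F(9/2) = - \frac{5 \log{\left(\frac{11}{2} \right)}}{9} + \frac{10}{33} + \frac{5 \log{\left(\frac{5}{2} \right)}}{9}; F(3) = \frac{5}{12} - \frac{5 \log{\left(4 \right)}}{9}.
Integral = F(9/2) - F(3) = - \frac{5 \log{\left(\frac{11}{2} \right)}}{9} - \frac{5}{44} + \frac{5 \log{\left(\frac{5}{2} \right)}}{9} + \frac{5 \log{\left(4 \right)}}{9}.

Antiderivative: F(u) = \frac{5 \log{\left(u - 2 \right)}}{9} - \frac{5 \log{\left(u + 1 \right)}}{9} + \frac{5}{3 u + 3}; value = - \frac{5 \log{\left(\frac{11}{2} \right)}}{9} - \frac{5}{44} + \frac{5 \log{\left(\frac{5}{2} \right)}}{9} + \frac{5 \log{\left(4 \right)}}{9}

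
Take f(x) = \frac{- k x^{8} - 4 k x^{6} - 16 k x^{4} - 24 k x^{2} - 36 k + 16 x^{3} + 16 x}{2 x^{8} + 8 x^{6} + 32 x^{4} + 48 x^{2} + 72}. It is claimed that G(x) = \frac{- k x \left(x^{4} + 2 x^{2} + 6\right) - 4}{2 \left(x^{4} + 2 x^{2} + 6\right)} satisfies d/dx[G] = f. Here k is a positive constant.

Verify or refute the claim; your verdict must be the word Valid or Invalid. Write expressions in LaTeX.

Valid: G'(x) = f(x).

d/dx[G] = \frac{- k x^{8} - 4 k x^{6} - 16 k x^{4} - 24 k x^{2} - 36 k + 16 x^{3} + 16 x}{2 x^{8} + 8 x^{6} + 32 x^{4} + 48 x^{2} + 72}
This equals f(x) exactly, so the claim holds.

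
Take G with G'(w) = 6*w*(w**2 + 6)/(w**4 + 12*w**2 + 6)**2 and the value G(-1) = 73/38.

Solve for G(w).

G(w) = (4*w**4 + 48*w**2 + 21)/(2*(w**4 + 12*w**2 + 6))

The substitution u = w**4/3 + 4*w**2 + 2 works: G'(w) is exactly (dG/du)*(du/dw) for that inner function.
A general antiderivative is -1/(2*(w**4/3 + 4*w**2 + 2)) + C.
The condition gives C = 73/38 - (-3/38) = 2.
So G(w) = (4*w**4 + 48*w**2 + 21)/(2*(w**4 + 12*w**2 + 6)).
Check: d/dw[(4*w**4 + 48*w**2 + 21)/(2*(w**4 + 12*w**2 + 6))] = (6*w**3 + 36*w)/(w**8 + 24*w**6 + 156*w**4 + 144*w**2 + 36), which equals G'(w).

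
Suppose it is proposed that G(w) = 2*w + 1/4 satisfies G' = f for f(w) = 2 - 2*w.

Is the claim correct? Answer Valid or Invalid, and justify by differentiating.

d/dw[G] = 2
d/dw[G] - f(w) = 2*w != 0.

Invalid: d/dw[G] - f = 2*w, which is not 0.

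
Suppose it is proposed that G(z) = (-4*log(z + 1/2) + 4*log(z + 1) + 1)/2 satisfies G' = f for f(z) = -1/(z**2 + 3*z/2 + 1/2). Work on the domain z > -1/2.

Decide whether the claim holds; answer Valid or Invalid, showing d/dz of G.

d/dz[G] = -2/(2*z**2 + 3*z + 1)
This equals f(z) exactly, so the claim holds.

Valid - the claim checks out under differentiation.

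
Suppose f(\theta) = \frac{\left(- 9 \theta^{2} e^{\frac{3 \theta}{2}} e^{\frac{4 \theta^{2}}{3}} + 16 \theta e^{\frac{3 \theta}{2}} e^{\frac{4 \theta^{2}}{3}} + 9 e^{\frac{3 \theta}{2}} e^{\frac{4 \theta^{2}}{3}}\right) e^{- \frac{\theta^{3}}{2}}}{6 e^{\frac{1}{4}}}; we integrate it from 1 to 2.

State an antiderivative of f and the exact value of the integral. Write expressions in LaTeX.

Antiderivative: F(\theta) = e^{- \frac{\theta^{3}}{2} + \frac{4 \theta^{2}}{3} + \frac{3 \theta}{2} - \frac{1}{4}}; value = - e^{\frac{25}{12}} + e^{\frac{49}{12}}

f matches the chain-rule pattern g'(h)*h' with inner function h(\theta) = - \frac{\theta^{3}}{2} + \frac{4 \theta^{2}}{3} + \frac{3 \theta}{2} - \frac{1}{4}; substituting u = h(\theta) collapses the integral.
F(\theta) = e^{- \frac{\theta^{3}}{2} + \frac{4 \theta^{2}}{3} + \frac{3 \theta}{2} - \frac{1}{4}} is an antiderivative of f.
Check: d/d\theta[e^{- \frac{\theta^{3}}{2} + \frac{4 \theta^{2}}{3} + \frac{3 \theta}{2} - \frac{1}{4}}] = \frac{\left(- 9 \theta^{2} + 16 \theta + 9\right) e^{\frac{3 \theta}{2}} e^{\frac{4 \theta^{2}}{3}} e^{- \frac{\theta^{3}}{2}}}{6 e^{\frac{1}{4}}}, which equals f(\theta).
F(2) = e^{\frac{49}{12}}; F(1) = e^{\frac{25}{12}}.
Integral = F(2) - F(1) = - e^{\frac{25}{12}} + e^{\frac{49}{12}}.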